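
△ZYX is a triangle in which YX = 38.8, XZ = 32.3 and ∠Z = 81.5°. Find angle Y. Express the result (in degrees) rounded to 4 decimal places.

Law of sines: sin Y = XZ·sin Z/YX ≈ 0.82333.
Since YX ≥ XZ, only the acute value applies: ∠Y ≈ 55.42°.
Then ∠X = 180° − ∠Z − ∠Y ≈ 43.08°.

∠Y ≈ 55.4196°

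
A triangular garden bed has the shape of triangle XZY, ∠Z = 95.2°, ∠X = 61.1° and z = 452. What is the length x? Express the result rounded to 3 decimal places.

397.345

The third angle is ∠Y = 180° − ∠X − ∠Z = 23.70°.
Law of sines: x = z·sin X/sin Z ≈ 397.35.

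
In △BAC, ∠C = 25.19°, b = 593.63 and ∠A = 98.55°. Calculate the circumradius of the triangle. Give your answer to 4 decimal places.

The third angle is ∠B = 180° − ∠A − ∠C = 56.26°.
Law of sines: a = b·sin A/sin B ≈ 705.94.
Law of sines: c = b·sin C/sin B ≈ 303.84.
Circumradius = b/(2 sin B) ≈ 356.93.

356.9347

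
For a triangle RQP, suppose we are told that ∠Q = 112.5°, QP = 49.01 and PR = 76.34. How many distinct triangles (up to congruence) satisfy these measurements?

QP·sin Q = 49.01·sin(112.5°) ≈ 45.28.
Since ∠Q is not acute, a triangle exists only if PR > QP; here PR > QP, so there is exactly one triangle.

1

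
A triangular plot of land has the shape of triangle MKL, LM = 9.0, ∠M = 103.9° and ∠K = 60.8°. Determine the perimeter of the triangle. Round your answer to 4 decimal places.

The third angle is ∠L = 180° − ∠M − ∠K = 15.30°.
Law of sines: KL = LM·sin M/sin K ≈ 10.008.
Law of sines: MK = LM·sin L/sin K ≈ 2.7206.
Semiperimeter s = (10.008+9+2.7206)/2 = 10.864.
Perimeter = 10.008 + 9 + 2.7206 = 21.729.

perimeter ≈ 21.7289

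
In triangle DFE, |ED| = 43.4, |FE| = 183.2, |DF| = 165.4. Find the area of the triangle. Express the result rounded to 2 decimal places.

3422.72

Semiperimeter s = (183.2 + 43.4 + 165.4)/2 = 196.
Heron's formula: area = √(196·12.8·152.6·30.6) ≈ 3422.7.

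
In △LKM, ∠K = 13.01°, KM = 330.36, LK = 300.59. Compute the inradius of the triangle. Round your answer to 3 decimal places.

31.561

By the law of cosines, ML² = LK² + KM² − 2·LK·KM·cos K = 5984.3, so ML ≈ 77.358.
Area = ½·LK·KM·sin K ≈ 11178.
Semiperimeter s = (330.36+77.358+300.59)/2 = 354.15.
Inradius = area/s = 11178/354.15 ≈ 31.561.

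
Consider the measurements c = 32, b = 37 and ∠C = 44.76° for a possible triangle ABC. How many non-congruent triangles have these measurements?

2

b·sin C = 37·sin(44.76°) ≈ 26.05.
Since b sin C < c < b (26.05 < 32 < 37), two triangles exist.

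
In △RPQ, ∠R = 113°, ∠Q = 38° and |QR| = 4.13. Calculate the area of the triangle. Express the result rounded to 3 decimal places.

The third angle is ∠P = 180° − ∠Q − ∠R = 29.00°.
Law of sines: |PQ| = |QR|·sin R/sin P ≈ 7.8416.
Law of sines: |RP| = |QR|·sin Q/sin P ≈ 5.2447.
Area = ½·|QR|·|PQ|·sin Q ≈ 9.9694.

area ≈ 9.969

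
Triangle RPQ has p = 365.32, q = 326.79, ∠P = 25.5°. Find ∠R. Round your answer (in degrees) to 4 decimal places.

∠R ≈ 131.8497°

Law of sines: sin Q = q·sin P/p ≈ 0.38511.
Since p ≥ q, only the acute value applies: ∠Q ≈ 22.65°.
Then ∠R = 180° − ∠P − ∠Q ≈ 131.85°.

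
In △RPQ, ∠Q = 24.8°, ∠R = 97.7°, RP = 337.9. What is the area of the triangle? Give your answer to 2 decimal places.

The third angle is ∠P = 180° − ∠Q − ∠R = 57.50°.
Law of sines: PQ = RP·sin R/sin Q ≈ 798.31.
Law of sines: QR = RP·sin P/sin Q ≈ 679.41.
Area = ½·RP·PQ·sin P ≈ 1.1375e+05.

113752.12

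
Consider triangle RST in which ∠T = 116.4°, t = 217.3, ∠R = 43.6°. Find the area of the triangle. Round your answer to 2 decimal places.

area ≈ 6217.02

The third angle is ∠S = 180° − ∠T − ∠R = 20.00°.
Law of sines: r = t·sin R/sin T ≈ 167.3.
Law of sines: s = t·sin S/sin T ≈ 82.974.
Area = ½·t·r·sin S ≈ 6217.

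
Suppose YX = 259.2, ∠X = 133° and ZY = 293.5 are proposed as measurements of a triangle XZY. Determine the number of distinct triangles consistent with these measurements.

1

YX·sin X = 259.2·sin(133°) ≈ 189.6.
Since ∠X is not acute, a triangle exists only if ZY > YX; here ZY > YX, so there is exactly one triangle.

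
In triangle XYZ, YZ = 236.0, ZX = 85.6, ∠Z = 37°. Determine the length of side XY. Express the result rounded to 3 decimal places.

175.374

By the law of cosines, XY² = YZ² + ZX² − 2·YZ·ZX·cos Z = 30756, so XY ≈ 175.37.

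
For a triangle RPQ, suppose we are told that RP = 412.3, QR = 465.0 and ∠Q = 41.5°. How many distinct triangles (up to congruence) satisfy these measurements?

2

QR·sin Q = 465.0·sin(41.5°) ≈ 308.1.
Since QR sin Q < RP < QR (308.1 < 412.3 < 465.0), two triangles exist.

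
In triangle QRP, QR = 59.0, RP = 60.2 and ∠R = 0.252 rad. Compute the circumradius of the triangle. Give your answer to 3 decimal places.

By the law of cosines, PQ² = QR² + RP² − 2·QR·RP·cos R = 225.8, so PQ ≈ 15.027.
Area = ½·QR·RP·sin R ≈ 442.81.
Circumradius = PQ/(2 sin R) ≈ 30.133.

30.133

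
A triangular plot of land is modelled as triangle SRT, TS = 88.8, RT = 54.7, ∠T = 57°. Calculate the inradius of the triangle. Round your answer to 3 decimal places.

By the law of cosines, SR² = RT² + TS² − 2·RT·TS·cos T = 5586.5, so SR ≈ 74.743.
Area = ½·RT·TS·sin T ≈ 2036.9.
Semiperimeter s = (54.7+88.8+74.743)/2 = 109.12.
Inradius = area/s = 2036.9/109.12 ≈ 18.666.

r ≈ 18.666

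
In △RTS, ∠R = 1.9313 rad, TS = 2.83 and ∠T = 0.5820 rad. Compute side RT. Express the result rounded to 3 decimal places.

1.778

The third angle is ∠S = π − ∠R − ∠T = 0.6283 rad.
Law of sines: RT = TS·sin S/sin R ≈ 1.7776.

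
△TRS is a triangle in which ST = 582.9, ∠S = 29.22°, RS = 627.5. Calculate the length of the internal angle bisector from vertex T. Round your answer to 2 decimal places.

301.06

By the law of cosines, TR² = RS² + ST² − 2·RS·ST·cos S = 95076, so TR ≈ 308.34.
Law of cosines again: cos T = (ST² + TR² − RS²)/(2·ST·TR) ≈ 0.11431, so ∠T ≈ 83.44°.
The bisector from T has length 2·ST·TR·cos(∠T/2)/(ST+TR) ≈ 301.06.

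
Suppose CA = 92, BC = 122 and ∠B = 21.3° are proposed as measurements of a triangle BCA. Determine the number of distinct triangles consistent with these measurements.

2

BC·sin B = 122·sin(21.3°) ≈ 44.32.
Since BC sin B < CA < BC (44.32 < 92 < 122), two triangles exist.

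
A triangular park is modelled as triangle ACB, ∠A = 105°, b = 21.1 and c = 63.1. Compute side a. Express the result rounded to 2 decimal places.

By the law of cosines, a² = c² + b² − 2·c·b·cos A = 5116, so a ≈ 71.526.

71.53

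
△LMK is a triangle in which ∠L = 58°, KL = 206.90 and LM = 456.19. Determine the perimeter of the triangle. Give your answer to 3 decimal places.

perimeter ≈ 1051.527

By the law of cosines, MK² = KL² + LM² − 2·KL·LM·cos L = 1.5088e+05, so MK ≈ 388.44.
Semiperimeter s = (388.44+206.9+456.19)/2 = 525.76.
Perimeter = 388.44 + 206.9 + 456.19 = 1051.5.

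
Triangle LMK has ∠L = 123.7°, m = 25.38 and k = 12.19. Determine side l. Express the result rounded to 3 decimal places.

By the law of cosines, l² = m² + k² − 2·m·k·cos L = 1136.1, so l ≈ 33.705.

33.705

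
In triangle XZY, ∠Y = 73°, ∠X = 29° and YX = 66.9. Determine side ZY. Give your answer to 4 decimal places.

The third angle is ∠Z = 180° − ∠Y − ∠X = 78.00°.
Law of sines: ZY = YX·sin X/sin Z ≈ 33.158.

33.1584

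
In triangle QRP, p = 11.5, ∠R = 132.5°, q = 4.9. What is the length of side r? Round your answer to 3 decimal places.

By the law of cosines, r² = p² + q² − 2·p·q·cos R = 232.4, so r ≈ 15.245.

15.245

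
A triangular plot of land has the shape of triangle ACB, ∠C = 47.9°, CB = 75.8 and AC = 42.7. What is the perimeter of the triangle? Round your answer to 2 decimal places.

By the law of cosines, BA² = AC² + CB² − 2·AC·CB·cos C = 3229, so BA ≈ 56.825.
Semiperimeter s = (75.8+56.825+42.7)/2 = 87.662.
Perimeter = 75.8 + 56.825 + 42.7 = 175.32.

perimeter ≈ 175.32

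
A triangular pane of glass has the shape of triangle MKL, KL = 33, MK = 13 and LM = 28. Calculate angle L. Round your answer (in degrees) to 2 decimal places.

∠L ≈ 22.77°

By the law of cosines, cos L = (KL² + LM² − MK²) / (2·KL·LM) ≈ 0.92208, so ∠L ≈ 22.77°.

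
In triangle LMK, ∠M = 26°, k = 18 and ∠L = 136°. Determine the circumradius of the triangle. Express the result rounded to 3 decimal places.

The third angle is ∠K = 180° − ∠L − ∠M = 18.00°.
Law of sines: l = k·sin L/sin K ≈ 40.463.
Law of sines: m = k·sin M/sin K ≈ 25.535.
Circumradius = k/(2 sin K) ≈ 29.125.

R ≈ 29.125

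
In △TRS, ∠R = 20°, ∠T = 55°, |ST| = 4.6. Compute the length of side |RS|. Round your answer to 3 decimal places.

11.017

The third angle is ∠S = 180° − ∠T − ∠R = 105.00°.
Law of sines: |RS| = |ST|·sin T/sin R ≈ 11.017.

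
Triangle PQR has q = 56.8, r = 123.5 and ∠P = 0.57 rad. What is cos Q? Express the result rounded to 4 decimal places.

cos Q ≈ 0.9269

By the law of cosines, p² = q² + r² − 2·q·r·cos P = 6667, so p ≈ 81.651.
Law of cosines again: cos Q = (r² + p² − q²)/(2·r·p) ≈ 0.92687, so ∠Q ≈ 0.385 rad.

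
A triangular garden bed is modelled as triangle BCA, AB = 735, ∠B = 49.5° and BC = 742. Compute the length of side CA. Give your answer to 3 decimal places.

618.393

By the law of cosines, CA² = AB² + BC² − 2·AB·BC·cos B = 3.8241e+05, so CA ≈ 618.39.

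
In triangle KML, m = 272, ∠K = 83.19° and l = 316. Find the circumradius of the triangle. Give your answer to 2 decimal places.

By the law of cosines, k² = m² + l² − 2·m·l·cos K = 1.5346e+05, so k ≈ 391.73.
Area = ½·m·l·sin K ≈ 42673.
Circumradius = k/(2 sin K) ≈ 197.26.

197.26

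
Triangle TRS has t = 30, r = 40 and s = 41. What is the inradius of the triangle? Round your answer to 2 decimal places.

10.16

Semiperimeter p = (30 + 40 + 41)/2 = 55.5.
Heron's formula: area = √(55.5·25.5·15.5·14.5) ≈ 563.98.
Inradius = area/p = 563.98/55.5 ≈ 10.162.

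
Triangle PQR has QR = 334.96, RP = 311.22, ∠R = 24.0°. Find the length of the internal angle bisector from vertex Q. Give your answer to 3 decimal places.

By the law of cosines, PQ² = QR² + RP² − 2·QR·RP·cos R = 18589, so PQ ≈ 136.34.
Law of cosines again: cos Q = (PQ² + QR² − RP²)/(2·PQ·QR) ≈ 0.37147, so ∠Q ≈ 68.19°.
The bisector from Q has length 2·PQ·QR·cos(∠Q/2)/(PQ+QR) ≈ 160.48.

160.483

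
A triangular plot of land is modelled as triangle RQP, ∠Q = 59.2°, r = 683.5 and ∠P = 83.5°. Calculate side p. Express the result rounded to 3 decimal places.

1120.659

The third angle is ∠R = 180° − ∠Q − ∠P = 37.30°.
Law of sines: p = r·sin P/sin R ≈ 1120.7.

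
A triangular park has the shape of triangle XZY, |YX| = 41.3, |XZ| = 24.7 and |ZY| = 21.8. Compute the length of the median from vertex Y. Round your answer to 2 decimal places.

Median from Y: ½√(2·|ZY|² + 2·|YX|² − |XZ|²) ≈ 30.626.

30.63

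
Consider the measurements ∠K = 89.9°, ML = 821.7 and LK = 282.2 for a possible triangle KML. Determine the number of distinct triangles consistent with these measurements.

LK·sin K = 282.2·sin(89.9°) ≈ 282.2.
Since ML ≥ LK, exactly one triangle exists.

1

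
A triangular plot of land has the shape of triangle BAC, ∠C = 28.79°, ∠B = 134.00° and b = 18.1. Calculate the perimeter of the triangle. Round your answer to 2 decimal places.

37.66

The third angle is ∠A = 180° − ∠C − ∠B = 17.21°.
Law of sines: a = b·sin A/sin B ≈ 7.4448.
Law of sines: c = b·sin C/sin B ≈ 12.118.
Semiperimeter s = (18.1+7.4448+12.118)/2 = 18.831.
Perimeter = 18.1 + 7.4448 + 12.118 = 37.663.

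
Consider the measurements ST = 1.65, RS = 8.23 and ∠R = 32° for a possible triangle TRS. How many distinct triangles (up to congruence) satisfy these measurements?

RS·sin R = 8.23·sin(32°) ≈ 4.361.
Since ST = 1.65 < 4.361 = RS sin R, no triangle exists.

0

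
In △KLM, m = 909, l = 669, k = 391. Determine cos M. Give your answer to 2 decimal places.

cos M ≈ -0.43

By the law of cosines, cos M = (k² + l² − m²) / (2·k·l) ≈ -0.43168, so ∠M ≈ 115.57°.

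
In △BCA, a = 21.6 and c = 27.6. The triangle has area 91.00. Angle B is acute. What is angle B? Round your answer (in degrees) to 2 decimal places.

∠B ≈ 17.78°

From area = ½·c·a·sin B, we get sin B = 2·area/(c·a) ≈ 0.30529.
Taking the acute solution, ∠B ≈ 17.78°.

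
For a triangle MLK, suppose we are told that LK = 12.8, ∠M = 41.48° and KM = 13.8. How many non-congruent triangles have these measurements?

KM·sin M = 13.8·sin(41.48°) ≈ 9.141.
Since KM sin M < LK < KM (9.141 < 12.8 < 13.8), two triangles exist.

2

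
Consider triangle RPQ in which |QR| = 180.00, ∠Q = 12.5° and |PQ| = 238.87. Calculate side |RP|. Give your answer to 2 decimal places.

By the law of cosines, |RP|² = |PQ|² + |QR|² − 2·|PQ|·|QR|·cos Q = 5504.1, so |RP| ≈ 74.189.

74.19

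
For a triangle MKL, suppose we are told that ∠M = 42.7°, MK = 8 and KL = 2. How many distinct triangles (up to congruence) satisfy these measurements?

MK·sin M = 8·sin(42.7°) ≈ 5.425.
Since KL = 2 < 5.425 = MK sin M, no triangle exists.

0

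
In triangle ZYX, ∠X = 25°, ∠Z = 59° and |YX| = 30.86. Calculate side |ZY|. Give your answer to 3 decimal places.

15.215

The third angle is ∠Y = 180° − ∠X − ∠Z = 96.00°.
Law of sines: |ZY| = |YX|·sin X/sin Z ≈ 15.215.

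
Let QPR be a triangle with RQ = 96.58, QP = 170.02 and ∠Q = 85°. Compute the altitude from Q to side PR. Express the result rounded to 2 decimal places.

By the law of cosines, PR² = RQ² + QP² − 2·RQ·QP·cos Q = 35372, so PR ≈ 188.08.
Area = ½·RQ·QP·sin Q ≈ 8179.
The altitude from Q has length 2·area/PR ≈ 86.976.

h_Q ≈ 86.98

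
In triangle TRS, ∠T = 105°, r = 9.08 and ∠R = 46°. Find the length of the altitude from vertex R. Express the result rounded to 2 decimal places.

h_R ≈ 5.91

The third angle is ∠S = 180° − ∠T − ∠R = 29.00°.
Law of sines: t = r·sin T/sin R ≈ 12.193.
Law of sines: s = r·sin S/sin R ≈ 6.1196.
Area = ½·r·t·sin S ≈ 26.836.
The altitude from R has length 2·area/r ≈ 5.9111.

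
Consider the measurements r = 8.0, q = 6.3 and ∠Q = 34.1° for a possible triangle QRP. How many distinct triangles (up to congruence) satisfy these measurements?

2

r·sin Q = 8.0·sin(34.1°) ≈ 4.485.
Since r sin Q < q < r (4.485 < 6.3 < 8.0), two triangles exist.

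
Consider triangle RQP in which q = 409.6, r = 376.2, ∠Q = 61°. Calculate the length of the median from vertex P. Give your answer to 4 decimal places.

Law of sines: sin R = r·sin Q/q ≈ 0.80330.
Since q ≥ r, only the acute value applies: ∠R ≈ 53.45°.
Then ∠P = 180° − ∠Q − ∠R ≈ 65.55°.
Law of sines gives p = q·sin P/sin Q ≈ 426.33.
Median from P: ½√(2·r² + 2·q² − p²) ≈ 330.47.

m_P ≈ 330.4686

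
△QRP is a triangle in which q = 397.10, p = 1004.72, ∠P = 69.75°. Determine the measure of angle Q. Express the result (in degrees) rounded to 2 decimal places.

∠Q ≈ 21.77°

Law of sines: sin Q = q·sin P/p ≈ 0.37081.
Since p ≥ q, only the acute value applies: ∠Q ≈ 21.77°.
Then ∠R = 180° − ∠P − ∠Q ≈ 88.48°.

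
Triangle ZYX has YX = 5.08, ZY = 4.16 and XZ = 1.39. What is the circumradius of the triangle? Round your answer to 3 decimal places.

By the law of cosines, cos Z = (XZ² + ZY² − YX²) / (2·XZ·ZY) ≈ -0.56799, so ∠Z ≈ 124.61°.
Circumradius = YX/(2 sin Z) ≈ 3.0861.

R ≈ 3.086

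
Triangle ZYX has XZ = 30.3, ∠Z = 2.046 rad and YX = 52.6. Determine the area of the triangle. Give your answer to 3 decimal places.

Law of sines: sin Y = XZ·sin Z/YX ≈ 0.51222.
Since YX ≥ XZ, only the acute value applies: ∠Y ≈ 0.538 rad.
Then ∠X = π − ∠Z − ∠Y ≈ 0.558 rad.
Law of sines gives ZY = YX·sin X/sin Z ≈ 31.313.
Area = ½·YX·XZ·sin X ≈ 421.83.

area ≈ 421.828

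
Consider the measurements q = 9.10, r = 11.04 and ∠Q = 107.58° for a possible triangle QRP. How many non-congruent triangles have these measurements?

r·sin Q = 11.04·sin(107.58°) ≈ 10.52.
Since ∠Q is not acute, a triangle exists only if q > r; here q ≤ r, so there is no triangle.

0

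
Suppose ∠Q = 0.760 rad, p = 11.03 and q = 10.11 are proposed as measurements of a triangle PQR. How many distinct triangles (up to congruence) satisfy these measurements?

p·sin Q = 11.03·sin(0.760 rad) ≈ 7.599.
Since p sin Q < q < p (7.599 < 10.11 < 11.03), two triangles exist.

2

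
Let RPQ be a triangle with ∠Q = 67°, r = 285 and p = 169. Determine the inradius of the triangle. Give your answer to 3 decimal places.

By the law of cosines, q² = r² + p² − 2·r·p·cos Q = 72147, so q ≈ 268.6.
Area = ½·r·p·sin Q ≈ 22168.
Semiperimeter s = (285+169+268.6)/2 = 361.3.
Inradius = area/s = 22168/361.3 ≈ 61.356.

61.356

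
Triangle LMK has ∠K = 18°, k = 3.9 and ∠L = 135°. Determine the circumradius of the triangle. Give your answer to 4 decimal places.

The third angle is ∠M = 180° − ∠K − ∠L = 27.00°.
Law of sines: l = k·sin L/sin K ≈ 8.9242.
Law of sines: m = k·sin M/sin K ≈ 5.7297.
Circumradius = k/(2 sin K) ≈ 6.3103.

R ≈ 6.3103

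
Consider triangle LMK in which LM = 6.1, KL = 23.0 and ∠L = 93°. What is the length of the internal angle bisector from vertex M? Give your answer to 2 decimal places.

By the law of cosines, MK² = KL² + LM² − 2·KL·LM·cos L = 580.9, so MK ≈ 24.102.
Law of cosines again: cos M = (LM² + MK² − KL²)/(2·LM·MK) ≈ 0.30304, so ∠M ≈ 72.36°.
The bisector from M has length 2·LM·MK·cos(∠M/2)/(LM+MK) ≈ 7.8585.

t_M ≈ 7.86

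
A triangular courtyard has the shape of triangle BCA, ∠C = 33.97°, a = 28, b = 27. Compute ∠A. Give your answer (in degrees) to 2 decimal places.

By the law of cosines, c² = a² + b² − 2·a·b·cos C = 259.05, so c ≈ 16.095.
Law of cosines again: cos A = (b² + c² − a²)/(2·b·c) ≈ 0.23478, so ∠A ≈ 76.42°.

∠A ≈ 76.42°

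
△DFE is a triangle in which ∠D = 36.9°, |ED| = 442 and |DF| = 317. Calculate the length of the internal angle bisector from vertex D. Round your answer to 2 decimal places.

t_D ≈ 350.23

By the law of cosines, |FE|² = |ED|² + |DF|² − 2·|ED|·|DF|·cos D = 71759, so |FE| ≈ 267.88.
The bisector from D has length 2·|ED|·|DF|·cos(∠D/2)/(|ED|+|DF|) ≈ 350.23.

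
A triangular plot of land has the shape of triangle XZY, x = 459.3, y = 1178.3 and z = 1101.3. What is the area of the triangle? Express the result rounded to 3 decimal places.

252758.418

Semiperimeter s = (459.3 + 1101.3 + 1178.3)/2 = 1369.4.
Heron's formula: area = √(1369.4·910.15·268.15·191.15) ≈ 2.5276e+05.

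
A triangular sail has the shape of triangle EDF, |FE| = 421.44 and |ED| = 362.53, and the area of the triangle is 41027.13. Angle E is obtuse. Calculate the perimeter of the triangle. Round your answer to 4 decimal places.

From area = ½·|FE|·|ED|·sin E, we get sin E = 2·area/(|FE|·|ED|) ≈ 0.53706.
Taking the obtuse solution, ∠E ≈ 147.52°.
Law of cosines then gives |DF| ≈ 752.86.
Perimeter = 752.86 + 421.44 + 362.53 = 1536.8.

perimeter ≈ 1536.8320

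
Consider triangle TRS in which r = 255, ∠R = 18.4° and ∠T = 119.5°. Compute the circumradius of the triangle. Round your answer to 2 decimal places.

403.93

The third angle is ∠S = 180° − ∠T − ∠R = 42.10°.
Law of sines: t = r·sin T/sin R ≈ 703.12.
Law of sines: s = r·sin S/sin R ≈ 541.61.
Circumradius = r/(2 sin R) ≈ 403.93.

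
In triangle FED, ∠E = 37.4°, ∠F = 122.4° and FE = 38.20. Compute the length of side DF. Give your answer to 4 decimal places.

67.1934

The third angle is ∠D = 180° − ∠F − ∠E = 20.20°.
Law of sines: DF = FE·sin E/sin D ≈ 67.193.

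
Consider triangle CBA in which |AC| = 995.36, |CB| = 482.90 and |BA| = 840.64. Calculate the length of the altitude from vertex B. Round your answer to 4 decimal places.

Semiperimeter s = (840.64 + 995.36 + 482.9)/2 = 1159.5.
Heron's formula: area = √(1159.5·318.81·164.09·676.55) ≈ 2.0257e+05.
The altitude from B has length 2·area/|AC| ≈ 407.04.

407.0360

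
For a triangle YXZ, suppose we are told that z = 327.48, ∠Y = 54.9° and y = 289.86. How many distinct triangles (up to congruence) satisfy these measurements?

z·sin Y = 327.48·sin(54.9°) ≈ 267.9.
Since z sin Y < y < z (267.9 < 289.86 < 327.48), two triangles exist.

2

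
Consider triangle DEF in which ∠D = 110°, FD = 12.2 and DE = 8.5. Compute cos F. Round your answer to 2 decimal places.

By the law of cosines, EF² = FD² + DE² − 2·FD·DE·cos D = 292.02, so EF ≈ 17.089.
Law of cosines again: cos F = (EF² + FD² − DE²)/(2·EF·FD) ≈ 0.88404, so ∠F ≈ 27.87°.

cos F ≈ 0.88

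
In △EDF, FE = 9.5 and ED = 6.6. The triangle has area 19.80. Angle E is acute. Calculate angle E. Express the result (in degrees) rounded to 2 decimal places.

From area = ½·FE·ED·sin E, we get sin E = 2·area/(FE·ED) ≈ 0.63158.
Taking the acute solution, ∠E ≈ 39.17°.

∠E ≈ 39.17°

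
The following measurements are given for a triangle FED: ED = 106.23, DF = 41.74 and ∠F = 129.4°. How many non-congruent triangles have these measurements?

DF·sin F = 41.74·sin(129.4°) ≈ 32.25.
Since ∠F is not acute, a triangle exists only if ED > DF; here ED > DF, so there is exactly one triangle.

1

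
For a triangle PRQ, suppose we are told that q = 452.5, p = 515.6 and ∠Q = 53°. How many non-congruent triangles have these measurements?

p·sin Q = 515.6·sin(53°) ≈ 411.8.
Since p sin Q < q < p (411.8 < 452.5 < 515.6), two triangles exist.

2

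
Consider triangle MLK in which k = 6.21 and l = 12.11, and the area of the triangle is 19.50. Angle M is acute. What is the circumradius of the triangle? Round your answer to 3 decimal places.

7.255

From area = ½·l·k·sin M, we get sin M = 2·area/(l·k) ≈ 0.51860.
Taking the acute solution, ∠M ≈ 31.24°.
Law of cosines then gives m ≈ 7.5244.
Circumradius = m/(2 sin M) ≈ 7.2546.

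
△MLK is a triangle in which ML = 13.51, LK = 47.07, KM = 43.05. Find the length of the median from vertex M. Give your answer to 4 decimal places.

Median from M: ½√(2·KM² + 2·ML² − LK²) ≈ 21.541.

21.5410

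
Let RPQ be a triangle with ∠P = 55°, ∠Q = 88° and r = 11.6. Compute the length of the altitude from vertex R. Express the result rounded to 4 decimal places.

The third angle is ∠R = 180° − ∠P − ∠Q = 37.00°.
Law of sines: p = r·sin P/sin R ≈ 15.789.
Law of sines: q = r·sin Q/sin R ≈ 19.263.
Area = ½·r·p·sin Q ≈ 91.521.
The altitude from R has length 2·area/r ≈ 15.78.

h_R ≈ 15.7796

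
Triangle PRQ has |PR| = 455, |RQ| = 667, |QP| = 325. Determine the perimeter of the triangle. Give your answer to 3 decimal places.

Perimeter = 667 + 325 + 455 = 1447.

perimeter ≈ 1447.000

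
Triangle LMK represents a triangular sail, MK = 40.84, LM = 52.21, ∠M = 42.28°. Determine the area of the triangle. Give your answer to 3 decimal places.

area ≈ 717.242

Area = ½·LM·MK·sin M ≈ 717.24.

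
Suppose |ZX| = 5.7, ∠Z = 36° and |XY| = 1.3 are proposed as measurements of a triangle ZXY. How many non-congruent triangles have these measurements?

0

|ZX|·sin Z = 5.7·sin(36°) ≈ 3.35.
Since |XY| = 1.3 < 3.35 = |ZX| sin Z, no triangle exists.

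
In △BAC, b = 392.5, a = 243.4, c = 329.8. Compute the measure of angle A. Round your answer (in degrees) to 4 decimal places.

By the law of cosines, cos A = (c² + b² − a²) / (2·c·b) ≈ 0.78635, so ∠A ≈ 38.15°.

38.1542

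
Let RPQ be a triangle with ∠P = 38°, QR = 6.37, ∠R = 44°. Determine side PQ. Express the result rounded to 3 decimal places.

7.187

The third angle is ∠Q = 180° − ∠R − ∠P = 98.00°.
Law of sines: PQ = QR·sin R/sin P ≈ 7.1873.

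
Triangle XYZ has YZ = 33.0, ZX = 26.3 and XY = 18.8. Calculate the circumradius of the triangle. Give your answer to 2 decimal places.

By the law of cosines, cos X = (ZX² + XY² − YZ²) / (2·ZX·XY) ≈ -0.04436, so ∠X ≈ 92.54°.
Circumradius = YZ/(2 sin X) ≈ 16.516.

R ≈ 16.52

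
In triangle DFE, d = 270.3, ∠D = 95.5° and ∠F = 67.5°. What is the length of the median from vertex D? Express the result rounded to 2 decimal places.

m_D ≈ 127.89

The third angle is ∠E = 180° − ∠D − ∠F = 17.00°.
Law of sines: f = d·sin F/sin D ≈ 250.88.
Law of sines: e = d·sin E/sin D ≈ 79.394.
Median from D: ½√(2·f² + 2·e² − d²) ≈ 127.89.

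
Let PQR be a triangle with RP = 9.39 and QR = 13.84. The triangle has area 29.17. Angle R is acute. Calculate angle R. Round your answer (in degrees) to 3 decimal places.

∠R ≈ 26.674°

From area = ½·QR·RP·sin R, we get sin R = 2·area/(QR·RP) ≈ 0.44892.
Taking the acute solution, ∠R ≈ 26.67°.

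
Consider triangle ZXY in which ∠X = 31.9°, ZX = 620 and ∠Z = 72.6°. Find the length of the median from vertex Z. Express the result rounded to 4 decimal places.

m_Z ≈ 395.0976

The third angle is ∠Y = 180° − ∠Z − ∠X = 75.50°.
Law of sines: XY = ZX·sin Z/sin Y ≈ 611.09.
Law of sines: YZ = ZX·sin X/sin Y ≈ 338.41.
Median from Z: ½√(2·YZ² + 2·ZX² − XY²) ≈ 395.1.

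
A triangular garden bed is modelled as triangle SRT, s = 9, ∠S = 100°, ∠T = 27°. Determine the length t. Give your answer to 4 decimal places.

The third angle is ∠R = 180° − ∠T − ∠S = 53.00°.
Law of sines: t = s·sin T/sin S ≈ 4.1489.

4.1489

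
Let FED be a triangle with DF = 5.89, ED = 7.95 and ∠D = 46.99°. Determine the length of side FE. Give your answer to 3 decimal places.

5.832

By the law of cosines, FE² = ED² + DF² − 2·ED·DF·cos D = 34.013, so FE ≈ 5.8321.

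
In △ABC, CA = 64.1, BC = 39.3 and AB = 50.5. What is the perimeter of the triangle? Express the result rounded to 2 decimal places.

Perimeter = 39.3 + 64.1 + 50.5 = 153.9.

153.90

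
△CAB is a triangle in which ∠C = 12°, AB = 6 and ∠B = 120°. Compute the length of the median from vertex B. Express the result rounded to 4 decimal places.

m_B ≈ 9.5819

The third angle is ∠A = 180° − ∠B − ∠C = 48.00°.
Law of sines: BC = AB·sin A/sin C ≈ 21.446.
Law of sines: CA = AB·sin B/sin C ≈ 24.992.
Median from B: ½√(2·AB² + 2·BC² − CA²) ≈ 9.5819.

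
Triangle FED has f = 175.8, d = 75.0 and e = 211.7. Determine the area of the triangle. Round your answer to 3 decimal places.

6258.569

Semiperimeter s = (175.8 + 211.7 + 75)/2 = 231.25.
Heron's formula: area = √(231.25·55.45·19.55·156.25) ≈ 6258.6.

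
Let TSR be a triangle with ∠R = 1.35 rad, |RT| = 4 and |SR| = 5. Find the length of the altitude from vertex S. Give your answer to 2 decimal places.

h_S ≈ 4.88

By the law of cosines, |TS|² = |SR|² + |RT|² − 2·|SR|·|RT|·cos R = 32.24, so |TS| ≈ 5.678.
Area = ½·|SR|·|RT|·sin R ≈ 9.7572.
The altitude from S has length 2·area/|RT| ≈ 4.8786.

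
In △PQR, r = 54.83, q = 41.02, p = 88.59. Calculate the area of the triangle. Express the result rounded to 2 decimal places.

800.53

Semiperimeter s = (88.59 + 41.02 + 54.83)/2 = 92.22.
Heron's formula: area = √(92.22·3.63·51.2·37.39) ≈ 800.53.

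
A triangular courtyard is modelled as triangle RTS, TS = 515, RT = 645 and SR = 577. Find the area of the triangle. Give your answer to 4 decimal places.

141428.7372

Semiperimeter s = (515 + 577 + 645)/2 = 868.5.
Heron's formula: area = √(868.5·353.5·291.5·223.5) ≈ 1.4143e+05.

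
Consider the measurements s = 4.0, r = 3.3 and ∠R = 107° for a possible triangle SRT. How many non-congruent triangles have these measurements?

0

s·sin R = 4.0·sin(107°) ≈ 3.825.
Since ∠R is not acute, a triangle exists only if r > s; here r ≤ s, so there is no triangle.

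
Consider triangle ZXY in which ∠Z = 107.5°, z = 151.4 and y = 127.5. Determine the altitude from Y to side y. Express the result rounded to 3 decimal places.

Law of sines: sin Y = y·sin Z/z ≈ 0.80316.
Since z ≥ y, only the acute value applies: ∠Y ≈ 53.43°.
Then ∠X = 180° − ∠Z − ∠Y ≈ 19.07°.
Law of sines gives x = z·sin X/sin Z ≈ 51.858.
Area = ½·z·y·sin X ≈ 3152.9.
The altitude from Y has length 2·area/y ≈ 49.458.

49.458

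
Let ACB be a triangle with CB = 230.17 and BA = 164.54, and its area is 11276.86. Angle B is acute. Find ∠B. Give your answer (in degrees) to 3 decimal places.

From area = ½·CB·BA·sin B, we get sin B = 2·area/(CB·BA) ≈ 0.59552.
Taking the acute solution, ∠B ≈ 36.55°.

36.550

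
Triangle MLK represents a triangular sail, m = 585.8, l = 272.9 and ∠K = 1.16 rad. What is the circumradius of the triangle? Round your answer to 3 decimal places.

By the law of cosines, k² = m² + l² − 2·m·l·cos K = 2.8996e+05, so k ≈ 538.48.
Area = ½·m·l·sin K ≈ 73282.
Circumradius = k/(2 sin K) ≈ 293.67.

R ≈ 293.670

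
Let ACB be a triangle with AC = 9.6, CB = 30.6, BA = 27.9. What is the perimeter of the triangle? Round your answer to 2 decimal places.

Perimeter = 30.6 + 27.9 + 9.6 = 68.1.

68.10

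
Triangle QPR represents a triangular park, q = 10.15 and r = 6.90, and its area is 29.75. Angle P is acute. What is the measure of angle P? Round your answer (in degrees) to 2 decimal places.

From area = ½·r·q·sin P, we get sin P = 2·area/(r·q) ≈ 0.84958.
Taking the acute solution, ∠P ≈ 58.17°.

58.17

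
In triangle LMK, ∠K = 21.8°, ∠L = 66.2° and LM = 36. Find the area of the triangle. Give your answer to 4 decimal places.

The third angle is ∠M = 180° − ∠K − ∠L = 92.00°.
Law of sines: MK = LM·sin L/sin K ≈ 88.695.
Law of sines: KL = LM·sin M/sin K ≈ 96.88.
Area = ½·LM·MK·sin M ≈ 1595.5.

1595.5412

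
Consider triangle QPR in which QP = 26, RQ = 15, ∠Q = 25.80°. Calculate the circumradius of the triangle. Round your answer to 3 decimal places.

16.196

By the law of cosines, PR² = RQ² + QP² − 2·RQ·QP·cos Q = 198.75, so PR ≈ 14.098.
Area = ½·RQ·QP·sin Q ≈ 84.87.
Circumradius = PR/(2 sin Q) ≈ 16.196.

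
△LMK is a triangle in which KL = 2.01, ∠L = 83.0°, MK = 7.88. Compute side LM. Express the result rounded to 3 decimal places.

Law of sines: sin M = KL·sin L/MK ≈ 0.25317.
Since MK ≥ KL, only the acute value applies: ∠M ≈ 14.67°.
Then ∠K = 180° − ∠L − ∠M ≈ 82.33°.
Law of sines gives LM = MK·sin K/sin L ≈ 7.8682.

7.868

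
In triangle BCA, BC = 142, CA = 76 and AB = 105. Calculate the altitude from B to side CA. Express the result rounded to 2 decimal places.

h_B ≈ 102.64

Semiperimeter s = (76 + 105 + 142)/2 = 161.5.
Heron's formula: area = √(161.5·85.5·56.5·19.5) ≈ 3900.4.
The altitude from B has length 2·area/CA ≈ 102.64.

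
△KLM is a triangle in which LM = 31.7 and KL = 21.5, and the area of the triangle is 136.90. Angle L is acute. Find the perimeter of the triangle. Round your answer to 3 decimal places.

perimeter ≈ 67.994

From area = ½·KL·LM·sin L, we get sin L = 2·area/(KL·LM) ≈ 0.40173.
Taking the acute solution, ∠L ≈ 0.413 rad.
Law of cosines then gives MK ≈ 14.794.
Perimeter = 31.7 + 14.794 + 21.5 = 67.994.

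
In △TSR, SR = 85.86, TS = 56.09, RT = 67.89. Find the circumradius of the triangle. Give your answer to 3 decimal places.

42.984

By the law of cosines, cos T = (RT² + TS² − SR²) / (2·RT·TS) ≈ 0.05032, so ∠T ≈ 87.12°.
Circumradius = SR/(2 sin T) ≈ 42.984.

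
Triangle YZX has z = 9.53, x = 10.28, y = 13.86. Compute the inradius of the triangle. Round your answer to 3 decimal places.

r ≈ 2.909

Semiperimeter s = (13.86 + 9.53 + 10.28)/2 = 16.835.
Heron's formula: area = √(16.835·2.975·7.305·6.555) ≈ 48.972.
Inradius = area/s = 48.972/16.835 ≈ 2.9089.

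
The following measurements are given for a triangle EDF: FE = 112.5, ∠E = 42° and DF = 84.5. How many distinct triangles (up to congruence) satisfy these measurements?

2

FE·sin E = 112.5·sin(42°) ≈ 75.28.
Since FE sin E < DF < FE (75.28 < 84.5 < 112.5), two triangles exist.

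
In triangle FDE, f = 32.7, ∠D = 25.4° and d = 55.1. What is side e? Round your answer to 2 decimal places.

82.82

Law of sines: sin F = f·sin D/d ≈ 0.25456.
Since d ≥ f, only the acute value applies: ∠F ≈ 14.75°.
Then ∠E = 180° − ∠D − ∠F ≈ 139.85°.
Law of sines gives e = d·sin E/sin D ≈ 82.824.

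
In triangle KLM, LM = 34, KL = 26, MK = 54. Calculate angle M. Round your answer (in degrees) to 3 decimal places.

∠M ≈ 22.356°

By the law of cosines, cos M = (LM² + MK² − KL²) / (2·LM·MK) ≈ 0.92484, so ∠M ≈ 22.36°.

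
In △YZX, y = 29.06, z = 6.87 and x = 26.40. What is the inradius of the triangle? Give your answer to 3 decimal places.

r ≈ 2.796

Semiperimeter s = (29.06 + 6.87 + 26.4)/2 = 31.165.
Heron's formula: area = √(31.165·2.105·24.295·4.765) ≈ 87.146.
Inradius = area/s = 87.146/31.165 ≈ 2.7963.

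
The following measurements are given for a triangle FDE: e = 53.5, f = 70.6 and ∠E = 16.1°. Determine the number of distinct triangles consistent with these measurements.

2

f·sin E = 70.6·sin(16.1°) ≈ 19.58.
Since f sin E < e < f (19.58 < 53.5 < 70.6), two triangles exist.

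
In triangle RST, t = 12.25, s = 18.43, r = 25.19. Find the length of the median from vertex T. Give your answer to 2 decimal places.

21.20

Median from T: ½√(2·r² + 2·s² − t²) ≈ 21.203.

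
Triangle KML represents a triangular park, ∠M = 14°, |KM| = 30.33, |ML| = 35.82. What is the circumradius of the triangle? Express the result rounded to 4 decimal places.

By the law of cosines, |LK|² = |KM|² + |ML|² − 2·|KM|·|ML|·cos M = 94.683, so |LK| ≈ 9.7305.
Area = ½·|KM|·|ML|·sin M ≈ 131.41.
Circumradius = |LK|/(2 sin M) ≈ 20.111.

R ≈ 20.1108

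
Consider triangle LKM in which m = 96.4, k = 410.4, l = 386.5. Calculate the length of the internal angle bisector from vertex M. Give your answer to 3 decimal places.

By the law of cosines, cos M = (l² + k² − m²) / (2·l·k) ≈ 0.97251, so ∠M ≈ 13.47°.
The bisector from M has length 2·l·k·cos(∠M/2)/(l+k) ≈ 395.35.

t_M ≈ 395.346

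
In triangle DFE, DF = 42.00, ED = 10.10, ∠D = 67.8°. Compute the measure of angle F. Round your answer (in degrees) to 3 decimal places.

∠F ≈ 13.761°

By the law of cosines, FE² = ED² + DF² − 2·ED·DF·cos D = 1545.4, so FE ≈ 39.312.
Law of cosines again: cos F = (DF² + FE² − ED²)/(2·DF·FE) ≈ 0.97130, so ∠F ≈ 13.76°.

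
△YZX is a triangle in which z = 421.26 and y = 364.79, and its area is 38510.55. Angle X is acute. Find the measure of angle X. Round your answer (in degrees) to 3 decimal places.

∠X ≈ 30.080°

From area = ½·y·z·sin X, we get sin X = 2·area/(y·z) ≈ 0.50121.
Taking the acute solution, ∠X ≈ 30.08°.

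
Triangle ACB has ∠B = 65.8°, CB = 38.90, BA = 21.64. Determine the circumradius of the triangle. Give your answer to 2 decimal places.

19.70

By the law of cosines, AC² = CB² + BA² − 2·CB·BA·cos B = 1291.4, so AC ≈ 35.935.
Area = ½·CB·BA·sin B ≈ 383.91.
Circumradius = AC/(2 sin B) ≈ 19.699.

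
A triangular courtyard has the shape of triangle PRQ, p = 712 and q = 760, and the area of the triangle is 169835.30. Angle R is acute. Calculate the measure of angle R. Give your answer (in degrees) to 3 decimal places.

From area = ½·q·p·sin R, we get sin R = 2·area/(q·p) ≈ 0.62772.
Taking the acute solution, ∠R ≈ 38.88°.

∠R ≈ 38.882°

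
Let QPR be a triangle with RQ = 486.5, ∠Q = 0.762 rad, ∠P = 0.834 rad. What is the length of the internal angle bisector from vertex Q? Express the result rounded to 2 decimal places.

t_Q ≈ 518.84

The third angle is ∠R = π − ∠Q − ∠P = 1.546 rad.
Law of sines: PR = RQ·sin Q/sin P ≈ 453.49.
Law of sines: QP = RQ·sin R/sin P ≈ 656.67.
The bisector from Q has length 2·RQ·QP·cos(∠Q/2)/(RQ+QP) ≈ 518.84.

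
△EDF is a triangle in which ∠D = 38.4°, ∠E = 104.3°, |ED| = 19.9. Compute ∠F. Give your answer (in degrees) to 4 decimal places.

The third angle is ∠F = 180° − ∠E − ∠D = 37.30°.

∠F ≈ 37.3000°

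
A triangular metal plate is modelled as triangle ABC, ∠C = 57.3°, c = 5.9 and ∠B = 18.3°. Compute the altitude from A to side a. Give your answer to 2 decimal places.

h_A ≈ 1.85

The third angle is ∠A = 180° − ∠B − ∠C = 104.40°.
Law of sines: a = c·sin A/sin C ≈ 6.7909.
Law of sines: b = c·sin B/sin C ≈ 2.2015.
Area = ½·c·a·sin B ≈ 6.2903.
The altitude from A has length 2·area/a ≈ 1.8526.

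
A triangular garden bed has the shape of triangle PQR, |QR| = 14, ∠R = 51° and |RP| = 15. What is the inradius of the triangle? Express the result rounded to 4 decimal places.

By the law of cosines, |PQ|² = |QR|² + |RP|² − 2·|QR|·|RP|·cos R = 156.69, so |PQ| ≈ 12.517.
Area = ½·|QR|·|RP|·sin R ≈ 81.6.
Semiperimeter s = (14+15+12.517)/2 = 20.759.
Inradius = area/s = 81.6/20.759 ≈ 3.9309.

3.9309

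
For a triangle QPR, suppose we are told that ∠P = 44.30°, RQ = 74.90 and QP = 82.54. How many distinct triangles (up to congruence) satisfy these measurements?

2

QP·sin P = 82.54·sin(44.30°) ≈ 57.65.
Since QP sin P < RQ < QP (57.65 < 74.90 < 82.54), two triangles exist.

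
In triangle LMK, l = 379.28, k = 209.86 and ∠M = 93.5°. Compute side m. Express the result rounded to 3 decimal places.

By the law of cosines, m² = k² + l² − 2·k·l·cos M = 1.9761e+05, so m ≈ 444.54.

444.537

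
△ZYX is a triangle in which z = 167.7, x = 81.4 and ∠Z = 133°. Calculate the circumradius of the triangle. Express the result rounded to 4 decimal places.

Law of sines: sin X = x·sin Z/z ≈ 0.35499.
Since z ≥ x, only the acute value applies: ∠X ≈ 20.79°.
Then ∠Y = 180° − ∠Z − ∠X ≈ 26.21°.
Law of sines gives y = z·sin Y/sin Z ≈ 101.26.
Circumradius = z/(2 sin Z) ≈ 114.65.

R ≈ 114.6504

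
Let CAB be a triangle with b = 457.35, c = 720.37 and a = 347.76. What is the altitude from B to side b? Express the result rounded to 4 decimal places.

Semiperimeter s = (720.37 + 347.76 + 457.35)/2 = 762.74.
Heron's formula: area = √(762.74·42.37·414.98·305.39) ≈ 63997.
The altitude from B has length 2·area/b ≈ 279.86.

h_B ≈ 279.8593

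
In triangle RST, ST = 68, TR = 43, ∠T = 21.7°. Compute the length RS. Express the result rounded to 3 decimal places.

32.240

By the law of cosines, RS² = ST² + TR² − 2·ST·TR·cos T = 1039.4, so RS ≈ 32.24.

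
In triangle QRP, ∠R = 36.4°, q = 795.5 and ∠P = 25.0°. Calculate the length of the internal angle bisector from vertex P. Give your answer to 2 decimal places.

The third angle is ∠Q = 180° − ∠R − ∠P = 118.60°.
Law of sines: r = q·sin R/sin Q ≈ 537.67.
Law of sines: p = q·sin P/sin Q ≈ 382.91.
The bisector from P has length 2·q·r·cos(∠P/2)/(q+r) ≈ 626.44.

626.44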